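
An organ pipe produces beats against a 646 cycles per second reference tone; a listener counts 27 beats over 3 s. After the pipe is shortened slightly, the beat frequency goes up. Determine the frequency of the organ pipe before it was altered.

Beat frequency = 27/3 = 9 Hz.
|f − 646| = 9, so the organ pipe was at either 637 Hz or 655 Hz.
A shorter pipe has a higher fundamental; the adjustment raises the organ pipe's frequency.
The beat rate rose, so the adjustment moved the organ pipe further from 646 Hz — it was already above the reference.

655 Hz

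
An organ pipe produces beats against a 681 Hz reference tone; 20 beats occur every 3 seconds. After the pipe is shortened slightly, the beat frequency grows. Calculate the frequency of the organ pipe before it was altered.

Beat frequency = 20/3 = 6.6667 Hz.
|f − 681| = 6.6667, so the organ pipe was at either 674.3333 Hz or 687.6667 Hz.
A shorter pipe has a higher fundamental; the adjustment raises the organ pipe's frequency.
The beat rate rose, so the adjustment moved the organ pipe further from 681 Hz — it was already above the reference.

687.6667 Hz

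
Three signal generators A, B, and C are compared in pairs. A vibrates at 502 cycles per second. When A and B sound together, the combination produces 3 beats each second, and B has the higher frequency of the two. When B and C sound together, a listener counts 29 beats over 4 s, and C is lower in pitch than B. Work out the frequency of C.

497.75 Hz

B is above A, so f_B = 502 + 3 = 505 Hz.
B–C: Beat frequency = 29/4 = 7.25 Hz.
C is below B, so f_C = 505 − 7.25 = 497.75 Hz.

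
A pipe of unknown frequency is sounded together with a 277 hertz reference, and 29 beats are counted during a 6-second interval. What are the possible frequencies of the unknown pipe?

272.1667 Hz or 281.8333 Hz

Beat frequency = 29/6 = 4.8333 Hz.
|f − 277| = 4.8333, so f = 277 ± 4.8333.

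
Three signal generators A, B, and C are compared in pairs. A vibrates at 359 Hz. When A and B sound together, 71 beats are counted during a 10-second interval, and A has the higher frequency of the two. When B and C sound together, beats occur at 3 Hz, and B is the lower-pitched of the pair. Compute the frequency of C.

354.9 Hz

A–B: Beat frequency = 71/10 = 7.1 Hz.
B is below A, so f_B = 359 − 7.1 = 351.9 Hz.
C is above B, so f_C = 351.9 + 3 = 354.9 Hz.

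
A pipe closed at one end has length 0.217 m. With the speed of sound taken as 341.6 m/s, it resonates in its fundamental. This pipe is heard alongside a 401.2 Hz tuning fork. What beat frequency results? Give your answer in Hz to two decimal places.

7.65 Hz

Closed pipe (odd harmonics): f_n = n·v/(4L) = 1·341.6/(4·0.217) = 393.5484 Hz.
f_beat = |393.5484 − 401.2| = 7.65 Hz.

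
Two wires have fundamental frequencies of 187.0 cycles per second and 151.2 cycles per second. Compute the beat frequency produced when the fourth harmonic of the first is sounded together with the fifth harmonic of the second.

8.0 Hz

Fourth harmonic of the first: 4·187.0 = 748.0 Hz.
Fifth harmonic of the second: 5·151.2 = 756.0 Hz.
f_beat = |748.0 − 756.0| = 8.0 Hz.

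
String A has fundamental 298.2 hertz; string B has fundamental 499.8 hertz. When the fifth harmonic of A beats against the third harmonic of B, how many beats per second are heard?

8.4 Hz

Fifth harmonic of the first: 5·298.2 = 1491.0 Hz.
Third harmonic of the second: 3·499.8 = 1499.4 Hz.
f_beat = |1491.0 − 1499.4| = 8.4 Hz.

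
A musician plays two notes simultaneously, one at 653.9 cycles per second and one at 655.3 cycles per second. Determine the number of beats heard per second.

Beats arise from superposition of two nearby frequencies; the beat rate is |f₁ − f₂|.
|653.9 − 655.3| = 1.4 Hz.

1.4 Hz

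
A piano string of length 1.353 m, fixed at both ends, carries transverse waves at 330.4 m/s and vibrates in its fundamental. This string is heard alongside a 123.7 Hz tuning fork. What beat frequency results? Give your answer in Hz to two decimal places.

1.60 Hz

For a string fixed at both ends, f_n = n·v/(2L) = 1·330.4/(2·1.353) = 122.0990 Hz.
f_beat = |122.0990 − 123.7| = 1.60 Hz.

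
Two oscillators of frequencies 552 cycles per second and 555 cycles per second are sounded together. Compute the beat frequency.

3 Hz

f_beat = |f₁ − f₂|.
|552 − 555| = 3 Hz.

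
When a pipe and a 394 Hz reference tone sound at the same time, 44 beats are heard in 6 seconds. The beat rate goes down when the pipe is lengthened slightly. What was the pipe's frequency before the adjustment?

401.3333 Hz

Beat frequency = 44/6 = 7.3333 Hz.
|f − 394| = 7.3333, so the pipe was at either 386.6667 Hz or 401.3333 Hz.
A longer pipe has a lower fundamental; the adjustment lowers the pipe's frequency.
The beat rate fell, so the adjustment moved the pipe toward 394 Hz — it must have started above the reference.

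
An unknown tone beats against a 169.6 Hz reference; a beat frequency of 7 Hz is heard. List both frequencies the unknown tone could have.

|f − 169.6| = 7, so f = 169.6 ± 7.

162.6 Hz or 176.6 Hz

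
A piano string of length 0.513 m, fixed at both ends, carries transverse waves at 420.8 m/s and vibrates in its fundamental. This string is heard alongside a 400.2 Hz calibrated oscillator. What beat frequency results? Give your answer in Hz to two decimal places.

For a string fixed at both ends, f_n = n·v/(2L) = 1·420.8/(2·0.513) = 410.1365 Hz.
f_beat = |410.1365 − 400.2| = 9.94 Hz.

9.94 Hz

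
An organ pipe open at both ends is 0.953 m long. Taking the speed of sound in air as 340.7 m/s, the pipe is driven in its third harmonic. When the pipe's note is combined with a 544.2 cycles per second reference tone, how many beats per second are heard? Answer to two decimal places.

7.95 Hz

Open pipe: f_n = n·v/(2L) = 3·340.7/(2·0.953) = 536.2539 Hz.
f_beat = |536.2539 − 544.2| = 7.95 Hz.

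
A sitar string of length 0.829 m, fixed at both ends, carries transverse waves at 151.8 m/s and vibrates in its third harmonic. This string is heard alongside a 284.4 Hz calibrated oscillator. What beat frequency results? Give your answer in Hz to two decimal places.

For a string fixed at both ends, f_n = n·v/(2L) = 3·151.8/(2·0.829) = 274.6683 Hz.
f_beat = |274.6683 − 284.4| = 9.73 Hz.

9.73 Hz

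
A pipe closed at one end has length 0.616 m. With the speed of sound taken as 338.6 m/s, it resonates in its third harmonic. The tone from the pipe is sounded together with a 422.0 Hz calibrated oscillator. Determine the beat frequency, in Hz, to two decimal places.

9.74 Hz

Closed pipe (odd harmonics): f_n = n·v/(4L) = 3·338.6/(4·0.616) = 412.2565 Hz.
f_beat = |412.2565 − 422.0| = 9.74 Hz.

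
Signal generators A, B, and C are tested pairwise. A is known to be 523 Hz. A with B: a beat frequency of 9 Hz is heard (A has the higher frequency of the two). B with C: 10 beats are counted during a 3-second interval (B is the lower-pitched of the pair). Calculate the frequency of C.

517.3333 Hz

B is below A, so f_B = 523 − 9 = 514 Hz.
B–C: Beat frequency = 10/3 = 3.3333 Hz.
C is above B, so f_C = 514 + 3.3333 = 517.3333 Hz.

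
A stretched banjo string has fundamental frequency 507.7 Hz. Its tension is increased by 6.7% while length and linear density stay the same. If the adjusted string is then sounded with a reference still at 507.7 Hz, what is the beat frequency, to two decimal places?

For a string, f ∝ √T, so the new frequency is 507.7·√1.067 = 524.4322 Hz.
f_beat = |524.4322 − 507.7| = 16.73 Hz.

16.73 Hz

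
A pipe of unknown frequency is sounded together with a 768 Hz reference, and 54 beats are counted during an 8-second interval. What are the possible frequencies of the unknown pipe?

761.25 Hz or 774.75 Hz

Beat frequency = 54/8 = 6.75 Hz.
|f − 768| = 6.75, so f = 768 ± 6.75.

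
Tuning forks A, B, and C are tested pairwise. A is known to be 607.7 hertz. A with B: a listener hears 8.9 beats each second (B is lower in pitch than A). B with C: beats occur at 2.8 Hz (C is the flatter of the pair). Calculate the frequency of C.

B is below A, so f_B = 607.7 − 8.9 = 598.8 Hz.
C is below B, so f_C = 598.8 − 2.8 = 596 Hz.

596 Hz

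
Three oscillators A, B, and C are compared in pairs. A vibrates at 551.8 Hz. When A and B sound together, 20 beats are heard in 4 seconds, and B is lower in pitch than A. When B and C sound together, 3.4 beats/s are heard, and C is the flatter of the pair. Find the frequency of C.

543.4 Hz

A–B: Beat frequency = 20/4 = 5 Hz.
B is below A, so f_B = 551.8 − 5 = 546.8 Hz.
C is below B, so f_C = 546.8 − 3.4 = 543.4 Hz.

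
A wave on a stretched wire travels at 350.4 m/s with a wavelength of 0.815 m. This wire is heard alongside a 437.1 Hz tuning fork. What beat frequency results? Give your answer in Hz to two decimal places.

Source frequency f = v/λ = 350.4/0.815 = 429.9387 Hz.
f_beat = |429.9387 − 437.1| = 7.16 Hz.

7.16 Hz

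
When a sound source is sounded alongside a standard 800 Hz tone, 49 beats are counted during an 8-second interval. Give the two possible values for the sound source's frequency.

793.875 Hz or 806.125 Hz

Beat frequency = 49/8 = 6.125 Hz.
|f − 800| = 6.125, so f = 800 ± 6.125.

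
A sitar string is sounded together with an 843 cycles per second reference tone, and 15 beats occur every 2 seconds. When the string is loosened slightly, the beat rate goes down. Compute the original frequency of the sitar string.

850.5 Hz

Beat frequency = 15/2 = 7.5 Hz.
|f − 843| = 7.5, so the sitar string was at either 835.5 Hz or 850.5 Hz.
Reducing tension lowers a string's frequency; the adjustment lowers the sitar string's frequency.
The beat rate fell, so the adjustment moved the sitar string toward 843 Hz — it must have started above the reference.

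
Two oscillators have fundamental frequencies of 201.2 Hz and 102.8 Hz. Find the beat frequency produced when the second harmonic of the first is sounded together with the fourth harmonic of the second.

8.8 Hz

Second harmonic of the first: 2·201.2 = 402.4 Hz.
Fourth harmonic of the second: 4·102.8 = 411.2 Hz.
f_beat = |402.4 − 411.2| = 8.8 Hz.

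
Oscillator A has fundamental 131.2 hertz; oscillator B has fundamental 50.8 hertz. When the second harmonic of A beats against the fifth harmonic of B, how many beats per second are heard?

8.4 Hz

Second harmonic of the first: 2·131.2 = 262.4 Hz.
Fifth harmonic of the second: 5·50.8 = 254.0 Hz.
f_beat = |262.4 − 254.0| = 8.4 Hz.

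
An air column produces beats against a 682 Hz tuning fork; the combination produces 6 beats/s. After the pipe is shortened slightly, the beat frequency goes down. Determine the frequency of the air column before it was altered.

676 Hz

|f − 682| = 6, so the air column was at either 676 Hz or 688 Hz.
A shorter pipe has a higher fundamental; the adjustment raises the air column's frequency.
The beat rate fell, so the adjustment moved the air column toward 682 Hz — it must have started below the reference.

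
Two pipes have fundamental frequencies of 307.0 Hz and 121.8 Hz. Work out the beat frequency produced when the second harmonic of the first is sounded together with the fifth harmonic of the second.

5.0 Hz

Second harmonic of the first: 2·307.0 = 614.0 Hz.
Fifth harmonic of the second: 5·121.8 = 609.0 Hz.
f_beat = |614.0 − 609.0| = 5.0 Hz.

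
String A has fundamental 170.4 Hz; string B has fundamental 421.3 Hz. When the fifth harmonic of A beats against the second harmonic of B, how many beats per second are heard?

Fifth harmonic of the first: 5·170.4 = 852.0 Hz.
Second harmonic of the second: 2·421.3 = 842.6 Hz.
f_beat = |852.0 − 842.6| = 9.4 Hz.

9.4 Hz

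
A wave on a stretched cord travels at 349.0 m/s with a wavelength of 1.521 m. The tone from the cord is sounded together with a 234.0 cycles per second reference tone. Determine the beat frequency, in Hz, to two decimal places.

Source frequency f = v/λ = 349.0/1.521 = 229.4543 Hz.
f_beat = |229.4543 − 234.0| = 4.55 Hz.

4.55 Hz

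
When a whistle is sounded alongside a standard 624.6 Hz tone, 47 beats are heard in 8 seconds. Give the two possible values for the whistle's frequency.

Beat frequency = 47/8 = 5.875 Hz.
|f − 624.6| = 5.875, so f = 624.6 ± 5.875.

618.725 Hz or 630.475 Hz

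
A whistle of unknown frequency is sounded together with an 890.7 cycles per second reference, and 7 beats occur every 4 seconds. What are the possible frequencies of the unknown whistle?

888.95 Hz or 892.45 Hz

Beat frequency = 7/4 = 1.75 Hz.
|f − 890.7| = 1.75, so f = 890.7 ± 1.75.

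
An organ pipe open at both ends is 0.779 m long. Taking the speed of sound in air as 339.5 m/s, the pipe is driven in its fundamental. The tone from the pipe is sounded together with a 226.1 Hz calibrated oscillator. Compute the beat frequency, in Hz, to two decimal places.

8.19 Hz

Open pipe: f_n = n·v/(2L) = 1·339.5/(2·0.779) = 217.9076 Hz.
f_beat = |217.9076 − 226.1| = 8.19 Hz.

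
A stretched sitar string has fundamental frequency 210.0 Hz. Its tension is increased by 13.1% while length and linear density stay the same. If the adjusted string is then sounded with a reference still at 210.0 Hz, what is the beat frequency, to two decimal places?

13.33 Hz

For a string, f ∝ √T, so the new frequency is 210.0·√1.131 = 223.3318 Hz.
f_beat = |223.3318 − 210.0| = 13.33 Hz.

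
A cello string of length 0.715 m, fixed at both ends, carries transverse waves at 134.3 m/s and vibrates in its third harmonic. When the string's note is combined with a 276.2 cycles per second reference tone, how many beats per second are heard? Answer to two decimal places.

For a string fixed at both ends, f_n = n·v/(2L) = 3·134.3/(2·0.715) = 281.7483 Hz.
f_beat = |281.7483 − 276.2| = 5.55 Hz.

5.55 Hz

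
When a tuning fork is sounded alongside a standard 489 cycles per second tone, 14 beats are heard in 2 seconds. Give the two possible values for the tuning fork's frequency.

Beat frequency = 14/2 = 7 Hz.
|f − 489| = 7, so f = 489 ± 7.

482 Hz or 496 Hz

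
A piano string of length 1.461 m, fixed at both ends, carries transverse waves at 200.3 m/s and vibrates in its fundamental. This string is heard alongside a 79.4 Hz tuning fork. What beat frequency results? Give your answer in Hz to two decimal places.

For a string fixed at both ends, f_n = n·v/(2L) = 1·200.3/(2·1.461) = 68.5489 Hz.
f_beat = |68.5489 − 79.4| = 10.85 Hz.

10.85 Hz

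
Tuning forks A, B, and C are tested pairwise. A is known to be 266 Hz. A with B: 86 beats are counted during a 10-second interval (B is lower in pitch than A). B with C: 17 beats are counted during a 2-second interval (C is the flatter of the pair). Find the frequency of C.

248.9 Hz

A–B: Beat frequency = 86/10 = 8.6 Hz.
B is below A, so f_B = 266 − 8.6 = 257.4 Hz.
B–C: Beat frequency = 17/2 = 8.5 Hz.
C is below B, so f_C = 257.4 − 8.5 = 248.9 Hz.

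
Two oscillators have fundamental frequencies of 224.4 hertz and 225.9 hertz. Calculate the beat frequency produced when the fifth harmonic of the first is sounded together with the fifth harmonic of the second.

Fifth harmonic of the first: 5·224.4 = 1122.0 Hz.
Fifth harmonic of the second: 5·225.9 = 1129.5 Hz.
f_beat = |1122.0 − 1129.5| = 7.5 Hz.

7.5 Hz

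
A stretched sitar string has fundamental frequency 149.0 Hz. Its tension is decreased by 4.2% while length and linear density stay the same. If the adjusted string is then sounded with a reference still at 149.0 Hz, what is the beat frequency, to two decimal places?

For a string, f ∝ √T, so the new frequency is 149.0·√0.958 = 145.8374 Hz.
f_beat = |145.8374 − 149.0| = 3.16 Hz.

3.16 Hz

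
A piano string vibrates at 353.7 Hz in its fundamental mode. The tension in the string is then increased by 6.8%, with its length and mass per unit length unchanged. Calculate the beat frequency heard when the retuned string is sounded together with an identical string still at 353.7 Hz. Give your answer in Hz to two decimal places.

11.83 Hz

For a string, f ∝ √T, so the new frequency is 353.7·√1.068 = 365.5280 Hz.
f_beat = |365.5280 − 353.7| = 11.83 Hz.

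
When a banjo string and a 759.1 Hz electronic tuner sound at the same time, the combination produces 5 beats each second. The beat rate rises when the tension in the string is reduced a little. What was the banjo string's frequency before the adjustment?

754.1 Hz

|f − 759.1| = 5, so the banjo string was at either 754.1 Hz or 764.1 Hz.
Lower tension means lower frequency; the adjustment lowers the banjo string's frequency.
The beat rate rose, so the adjustment moved the banjo string further from 759.1 Hz — it was already below the reference.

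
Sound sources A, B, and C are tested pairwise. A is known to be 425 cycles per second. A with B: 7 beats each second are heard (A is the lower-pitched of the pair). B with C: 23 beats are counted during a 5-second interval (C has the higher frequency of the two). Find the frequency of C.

436.6 Hz

B is above A, so f_B = 425 + 7 = 432 Hz.
B–C: Beat frequency = 23/5 = 4.6 Hz.
C is above B, so f_C = 432 + 4.6 = 436.6 Hz.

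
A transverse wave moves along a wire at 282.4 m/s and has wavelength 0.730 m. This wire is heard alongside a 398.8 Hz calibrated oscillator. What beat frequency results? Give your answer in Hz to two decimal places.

11.95 Hz

Source frequency f = v/λ = 282.4/0.730 = 386.8493 Hz.
f_beat = |386.8493 − 398.8| = 11.95 Hz.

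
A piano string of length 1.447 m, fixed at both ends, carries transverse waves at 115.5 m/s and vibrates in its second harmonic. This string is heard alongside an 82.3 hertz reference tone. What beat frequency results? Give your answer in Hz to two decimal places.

For a string fixed at both ends, f_n = n·v/(2L) = 2·115.5/(2·1.447) = 79.8203 Hz.
f_beat = |79.8203 − 82.3| = 2.48 Hz.

2.48 Hz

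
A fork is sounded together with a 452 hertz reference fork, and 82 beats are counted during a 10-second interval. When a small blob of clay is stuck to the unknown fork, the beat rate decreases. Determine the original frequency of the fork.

Beat frequency = 82/10 = 8.2 Hz.
|f − 452| = 8.2, so the fork was at either 443.8 Hz or 460.2 Hz.
Adding mass to a fork lowers its frequency; the adjustment lowers the fork's frequency.
The beat rate fell, so the adjustment moved the fork toward 452 Hz — it must have started above the reference.

460.2 Hz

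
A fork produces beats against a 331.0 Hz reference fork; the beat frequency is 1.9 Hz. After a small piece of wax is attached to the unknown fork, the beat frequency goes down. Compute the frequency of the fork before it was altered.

332.9 Hz

|f − 331.0| = 1.9, so the fork was at either 329.1 Hz or 332.9 Hz.
Loading a fork with wax lowers its frequency; the adjustment lowers the fork's frequency.
The beat rate fell, so the adjustment moved the fork toward 331.0 Hz — it must have started above the reference.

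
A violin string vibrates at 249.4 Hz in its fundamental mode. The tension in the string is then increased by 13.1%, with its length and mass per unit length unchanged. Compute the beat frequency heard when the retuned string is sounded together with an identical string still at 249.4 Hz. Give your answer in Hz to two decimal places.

For a string, f ∝ √T, so the new frequency is 249.4·√1.131 = 265.2331 Hz.
f_beat = |265.2331 − 249.4| = 15.83 Hz.

15.83 Hz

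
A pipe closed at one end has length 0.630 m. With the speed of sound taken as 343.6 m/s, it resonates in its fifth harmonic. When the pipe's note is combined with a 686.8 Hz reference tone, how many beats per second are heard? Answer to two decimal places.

Closed pipe (odd harmonics): f_n = n·v/(4L) = 5·343.6/(4·0.630) = 681.7460 Hz.
f_beat = |681.7460 − 686.8| = 5.05 Hz.

5.05 Hz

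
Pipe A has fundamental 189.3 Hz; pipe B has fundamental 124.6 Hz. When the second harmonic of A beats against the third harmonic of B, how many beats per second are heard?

4.8 Hz

Second harmonic of the first: 2·189.3 = 378.6 Hz.
Third harmonic of the second: 3·124.6 = 373.8 Hz.
f_beat = |378.6 − 373.8| = 4.8 Hz.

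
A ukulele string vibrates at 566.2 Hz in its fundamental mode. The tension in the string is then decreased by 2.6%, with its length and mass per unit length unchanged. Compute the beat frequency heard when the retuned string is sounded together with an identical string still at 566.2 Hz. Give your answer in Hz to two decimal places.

For a string, f ∝ √T, so the new frequency is 566.2·√0.974 = 558.7909 Hz.
f_beat = |558.7909 − 566.2| = 7.41 Hz.

7.41 Hz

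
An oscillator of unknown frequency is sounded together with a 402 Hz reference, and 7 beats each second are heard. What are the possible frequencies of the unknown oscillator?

|f − 402| = 7, so f = 402 ± 7.

395 Hz or 409 Hz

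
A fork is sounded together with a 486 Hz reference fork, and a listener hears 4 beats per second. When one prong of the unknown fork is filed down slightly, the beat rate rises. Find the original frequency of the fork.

490 Hz

|f − 486| = 4, so the fork was at either 482 Hz or 490 Hz.
Filing a prong removes mass and raises the fork's frequency; the adjustment raises the fork's frequency.
The beat rate rose, so the adjustment moved the fork further from 486 Hz — it was already above the reference.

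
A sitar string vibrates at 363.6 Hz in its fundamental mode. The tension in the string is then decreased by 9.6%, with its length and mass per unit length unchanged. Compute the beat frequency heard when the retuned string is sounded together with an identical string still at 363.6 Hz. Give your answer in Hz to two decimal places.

17.89 Hz

For a string, f ∝ √T, so the new frequency is 363.6·√0.904 = 345.7069 Hz.
f_beat = |345.7069 − 363.6| = 17.89 Hz.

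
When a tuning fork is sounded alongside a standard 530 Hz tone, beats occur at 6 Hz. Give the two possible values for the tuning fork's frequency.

|f − 530| = 6, so f = 530 ± 6.

524 Hz or 536 Hz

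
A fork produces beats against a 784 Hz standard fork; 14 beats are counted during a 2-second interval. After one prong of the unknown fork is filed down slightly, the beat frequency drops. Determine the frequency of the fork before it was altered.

777 Hz

Beat frequency = 14/2 = 7 Hz.
|f − 784| = 7, so the fork was at either 777 Hz or 791 Hz.
Filing a prong removes mass and raises the fork's frequency; the adjustment raises the fork's frequency.
The beat rate fell, so the adjustment moved the fork toward 784 Hz — it must have started below the reference.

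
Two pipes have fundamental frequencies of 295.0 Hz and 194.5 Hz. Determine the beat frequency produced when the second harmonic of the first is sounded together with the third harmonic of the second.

Second harmonic of the first: 2·295.0 = 590.0 Hz.
Third harmonic of the second: 3·194.5 = 583.5 Hz.
f_beat = |590.0 − 583.5| = 6.5 Hz.

6.5 Hz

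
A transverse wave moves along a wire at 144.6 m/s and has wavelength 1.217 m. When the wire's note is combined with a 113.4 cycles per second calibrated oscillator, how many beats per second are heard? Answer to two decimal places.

5.42 Hz

Source frequency f = v/λ = 144.6/1.217 = 118.8168 Hz.
f_beat = |118.8168 − 113.4| = 5.42 Hz.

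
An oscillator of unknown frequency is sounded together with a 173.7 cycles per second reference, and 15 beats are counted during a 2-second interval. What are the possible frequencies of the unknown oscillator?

Beat frequency = 15/2 = 7.5 Hz.
|f − 173.7| = 7.5, so f = 173.7 ± 7.5.

166.2 Hz or 181.2 Hz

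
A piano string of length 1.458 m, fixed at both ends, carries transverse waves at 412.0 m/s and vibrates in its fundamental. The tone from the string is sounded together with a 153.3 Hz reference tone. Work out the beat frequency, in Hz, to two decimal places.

For a string fixed at both ends, f_n = n·v/(2L) = 1·412.0/(2·1.458) = 141.2894 Hz.
f_beat = |141.2894 − 153.3| = 12.01 Hz.

12.01 Hz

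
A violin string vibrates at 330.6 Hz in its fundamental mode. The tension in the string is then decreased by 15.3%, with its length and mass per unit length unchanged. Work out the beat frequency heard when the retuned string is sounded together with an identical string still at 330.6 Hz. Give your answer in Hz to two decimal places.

For a string, f ∝ √T, so the new frequency is 330.6·√0.847 = 304.2598 Hz.
f_beat = |304.2598 − 330.6| = 26.34 Hz.

26.34 Hz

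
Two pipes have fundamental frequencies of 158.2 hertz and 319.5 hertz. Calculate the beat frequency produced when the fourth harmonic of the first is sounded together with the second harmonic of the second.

Fourth harmonic of the first: 4·158.2 = 632.8 Hz.
Second harmonic of the second: 2·319.5 = 639.0 Hz.
f_beat = |632.8 − 639.0| = 6.2 Hz.

6.2 Hz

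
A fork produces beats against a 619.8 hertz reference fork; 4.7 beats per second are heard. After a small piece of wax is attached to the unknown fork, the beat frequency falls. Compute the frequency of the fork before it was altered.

624.5 Hz

|f − 619.8| = 4.7, so the fork was at either 615.1 Hz or 624.5 Hz.
Loading a fork with wax lowers its frequency; the adjustment lowers the fork's frequency.
The beat rate fell, so the adjustment moved the fork toward 619.8 Hz — it must have started above the reference.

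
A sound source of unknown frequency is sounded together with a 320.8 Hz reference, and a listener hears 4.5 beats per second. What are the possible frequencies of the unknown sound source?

|f − 320.8| = 4.5, so f = 320.8 ± 4.5.

316.3 Hz or 325.3 Hz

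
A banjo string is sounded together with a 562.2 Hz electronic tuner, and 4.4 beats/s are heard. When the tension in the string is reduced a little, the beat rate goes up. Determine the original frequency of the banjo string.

557.8 Hz

|f − 562.2| = 4.4, so the banjo string was at either 557.8 Hz or 566.6 Hz.
Lower tension means lower frequency; the adjustment lowers the banjo string's frequency.
The beat rate rose, so the adjustment moved the banjo string further from 562.2 Hz — it was already below the reference.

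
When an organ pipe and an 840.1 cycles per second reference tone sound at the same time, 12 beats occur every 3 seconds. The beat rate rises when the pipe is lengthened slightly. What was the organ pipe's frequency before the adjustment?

Beat frequency = 12/3 = 4 Hz.
|f − 840.1| = 4, so the organ pipe was at either 836.1 Hz or 844.1 Hz.
A longer pipe has a lower fundamental; the adjustment lowers the organ pipe's frequency.
The beat rate rose, so the adjustment moved the organ pipe further from 840.1 Hz — it was already below the reference.

836.1 Hz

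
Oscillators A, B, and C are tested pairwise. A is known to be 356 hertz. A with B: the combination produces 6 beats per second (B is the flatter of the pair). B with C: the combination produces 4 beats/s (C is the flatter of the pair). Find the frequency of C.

346 Hz

B is below A, so f_B = 356 − 6 = 350 Hz.
C is below B, so f_C = 350 − 4 = 346 Hz.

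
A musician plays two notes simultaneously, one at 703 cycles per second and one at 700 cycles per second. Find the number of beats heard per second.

3 Hz

f_beat = |f₁ − f₂|.
|703 − 700| = 3 Hz.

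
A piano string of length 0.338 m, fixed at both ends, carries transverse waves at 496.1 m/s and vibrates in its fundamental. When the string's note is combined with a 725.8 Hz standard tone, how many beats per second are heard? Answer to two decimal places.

8.08 Hz

For a string fixed at both ends, f_n = n·v/(2L) = 1·496.1/(2·0.338) = 733.8757 Hz.
f_beat = |733.8757 − 725.8| = 8.08 Hz.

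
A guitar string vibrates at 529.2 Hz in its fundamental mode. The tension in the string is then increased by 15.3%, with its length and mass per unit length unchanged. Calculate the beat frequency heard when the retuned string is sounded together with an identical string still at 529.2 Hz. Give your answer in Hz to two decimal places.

39.04 Hz

For a string, f ∝ √T, so the new frequency is 529.2·√1.153 = 568.2435 Hz.
f_beat = |568.2435 − 529.2| = 39.04 Hz.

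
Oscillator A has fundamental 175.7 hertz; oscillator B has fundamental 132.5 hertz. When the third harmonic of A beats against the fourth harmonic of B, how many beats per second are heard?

2.9 Hz

Third harmonic of the first: 3·175.7 = 527.1 Hz.
Fourth harmonic of the second: 4·132.5 = 530.0 Hz.
f_beat = |527.1 − 530.0| = 2.9 Hz.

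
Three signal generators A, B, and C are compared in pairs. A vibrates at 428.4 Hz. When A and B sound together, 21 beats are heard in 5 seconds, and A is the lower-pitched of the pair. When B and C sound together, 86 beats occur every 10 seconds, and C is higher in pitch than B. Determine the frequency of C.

441.2 Hz

A–B: Beat frequency = 21/5 = 4.2 Hz.
B is above A, so f_B = 428.4 + 4.2 = 432.6 Hz.
B–C: Beat frequency = 86/10 = 8.6 Hz.
C is above B, so f_C = 432.6 + 8.6 = 441.2 Hz.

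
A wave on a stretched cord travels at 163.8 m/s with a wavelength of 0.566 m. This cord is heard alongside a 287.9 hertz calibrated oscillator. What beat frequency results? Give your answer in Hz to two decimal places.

1.50 Hz

Source frequency f = v/λ = 163.8/0.566 = 289.3993 Hz.
f_beat = |289.3993 − 287.9| = 1.50 Hz.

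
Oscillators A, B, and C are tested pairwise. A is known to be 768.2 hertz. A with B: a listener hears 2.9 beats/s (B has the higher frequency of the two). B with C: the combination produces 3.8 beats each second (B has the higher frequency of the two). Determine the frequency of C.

767.3 Hz

B is above A, so f_B = 768.2 + 2.9 = 771.1 Hz.
C is below B, so f_C = 771.1 − 3.8 = 767.3 Hz.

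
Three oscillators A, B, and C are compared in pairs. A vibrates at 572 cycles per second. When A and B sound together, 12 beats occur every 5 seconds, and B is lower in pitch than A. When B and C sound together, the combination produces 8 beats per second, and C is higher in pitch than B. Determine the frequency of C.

577.6 Hz

A–B: Beat frequency = 12/5 = 2.4 Hz.
B is below A, so f_B = 572 − 2.4 = 569.6 Hz.
C is above B, so f_C = 569.6 + 8 = 577.6 Hz.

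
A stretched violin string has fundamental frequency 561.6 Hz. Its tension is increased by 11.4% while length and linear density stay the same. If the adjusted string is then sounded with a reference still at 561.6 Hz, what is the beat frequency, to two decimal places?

31.15 Hz

For a string, f ∝ √T, so the new frequency is 561.6·√1.114 = 592.7475 Hz.
f_beat = |592.7475 − 561.6| = 31.15 Hz.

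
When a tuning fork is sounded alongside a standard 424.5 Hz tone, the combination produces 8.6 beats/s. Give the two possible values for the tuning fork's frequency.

|f − 424.5| = 8.6, so f = 424.5 ± 8.6.

415.9 Hz or 433.1 Hz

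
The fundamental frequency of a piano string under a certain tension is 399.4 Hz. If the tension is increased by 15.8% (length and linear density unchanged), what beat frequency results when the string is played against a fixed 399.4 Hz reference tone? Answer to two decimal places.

For a string, f ∝ √T, so the new frequency is 399.4·√1.158 = 429.7960 Hz.
f_beat = |429.7960 − 399.4| = 30.40 Hz.

30.40 Hz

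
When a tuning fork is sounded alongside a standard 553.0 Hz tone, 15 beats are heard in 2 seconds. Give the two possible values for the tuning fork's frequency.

Beat frequency = 15/2 = 7.5 Hz.
|f − 553.0| = 7.5, so f = 553.0 ± 7.5.

545.5 Hz or 560.5 Hz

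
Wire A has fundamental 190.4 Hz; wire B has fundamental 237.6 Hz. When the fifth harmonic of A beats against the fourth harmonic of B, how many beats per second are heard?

Fifth harmonic of the first: 5·190.4 = 952.0 Hz.
Fourth harmonic of the second: 4·237.6 = 950.4 Hz.
f_beat = |952.0 − 950.4| = 1.6 Hz.

1.6 Hz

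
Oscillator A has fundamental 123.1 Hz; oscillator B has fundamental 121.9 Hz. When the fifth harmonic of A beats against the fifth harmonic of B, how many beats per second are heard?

Fifth harmonic of the first: 5·123.1 = 615.5 Hz.
Fifth harmonic of the second: 5·121.9 = 609.5 Hz.
f_beat = |615.5 − 609.5| = 6.0 Hz.

6.0 Hz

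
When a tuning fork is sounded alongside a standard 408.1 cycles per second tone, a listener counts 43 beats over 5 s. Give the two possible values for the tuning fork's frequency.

399.5 Hz or 416.7 Hz

Beat frequency = 43/5 = 8.6 Hz.
|f − 408.1| = 8.6, so f = 408.1 ± 8.6.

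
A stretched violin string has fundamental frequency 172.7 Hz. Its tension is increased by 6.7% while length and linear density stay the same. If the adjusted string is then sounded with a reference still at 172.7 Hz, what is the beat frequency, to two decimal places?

For a string, f ∝ √T, so the new frequency is 172.7·√1.067 = 178.3917 Hz.
f_beat = |178.3917 − 172.7| = 5.69 Hz.

5.69 Hz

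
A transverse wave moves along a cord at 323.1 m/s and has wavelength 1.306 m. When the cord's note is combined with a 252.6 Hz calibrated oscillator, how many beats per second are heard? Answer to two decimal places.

5.20 Hz

Source frequency f = v/λ = 323.1/1.306 = 247.3966 Hz.
f_beat = |247.3966 − 252.6| = 5.20 Hz.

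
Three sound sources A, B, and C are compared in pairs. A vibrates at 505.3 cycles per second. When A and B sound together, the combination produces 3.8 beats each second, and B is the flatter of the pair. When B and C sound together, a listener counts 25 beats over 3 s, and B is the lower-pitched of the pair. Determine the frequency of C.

509.8333 Hz

B is below A, so f_B = 505.3 − 3.8 = 501.5 Hz.
B–C: Beat frequency = 25/3 = 8.3333 Hz.
C is above B, so f_C = 501.5 + 8.3333 = 509.8333 Hz.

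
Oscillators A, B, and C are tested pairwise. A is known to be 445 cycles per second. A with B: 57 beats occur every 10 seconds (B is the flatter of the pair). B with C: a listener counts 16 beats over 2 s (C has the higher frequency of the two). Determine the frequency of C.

A–B: Beat frequency = 57/10 = 5.7 Hz.
B is below A, so f_B = 445 − 5.7 = 439.3 Hz.
B–C: Beat frequency = 16/2 = 8 Hz.
C is above B, so f_C = 439.3 + 8 = 447.3 Hz.

447.3 Hz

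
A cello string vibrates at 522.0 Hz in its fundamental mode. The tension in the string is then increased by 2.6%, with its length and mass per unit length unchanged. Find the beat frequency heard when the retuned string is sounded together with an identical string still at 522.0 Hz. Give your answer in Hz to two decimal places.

6.74 Hz

For a string, f ∝ √T, so the new frequency is 522.0·√1.026 = 528.7425 Hz.
f_beat = |528.7425 − 522.0| = 6.74 Hz.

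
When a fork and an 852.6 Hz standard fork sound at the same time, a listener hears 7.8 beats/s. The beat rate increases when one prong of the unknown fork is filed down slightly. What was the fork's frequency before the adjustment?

860.4 Hz

|f − 852.6| = 7.8, so the fork was at either 844.8 Hz or 860.4 Hz.
Filing a prong removes mass and raises the fork's frequency; the adjustment raises the fork's frequency.
The beat rate rose, so the adjustment moved the fork further from 852.6 Hz — it was already above the reference.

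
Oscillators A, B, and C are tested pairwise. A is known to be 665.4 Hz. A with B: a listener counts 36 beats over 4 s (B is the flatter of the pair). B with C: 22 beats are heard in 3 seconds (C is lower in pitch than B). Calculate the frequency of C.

649.0667 Hz

A–B: Beat frequency = 36/4 = 9 Hz.
B is below A, so f_B = 665.4 − 9 = 656.4 Hz.
B–C: Beat frequency = 22/3 = 7.3333 Hz.
C is below B, so f_C = 656.4 − 7.3333 = 649.0667 Hz.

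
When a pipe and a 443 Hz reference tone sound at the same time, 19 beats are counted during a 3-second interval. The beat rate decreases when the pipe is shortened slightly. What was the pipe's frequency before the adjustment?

Beat frequency = 19/3 = 6.3333 Hz.
|f − 443| = 6.3333, so the pipe was at either 436.6667 Hz or 449.3333 Hz.
A shorter pipe has a higher fundamental; the adjustment raises the pipe's frequency.
The beat rate fell, so the adjustment moved the pipe toward 443 Hz — it must have started below the reference.

436.6667 Hz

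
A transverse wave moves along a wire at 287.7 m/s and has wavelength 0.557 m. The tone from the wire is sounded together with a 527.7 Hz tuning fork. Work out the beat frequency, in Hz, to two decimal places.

Source frequency f = v/λ = 287.7/0.557 = 516.5171 Hz.
f_beat = |516.5171 − 527.7| = 11.18 Hz.

11.18 Hz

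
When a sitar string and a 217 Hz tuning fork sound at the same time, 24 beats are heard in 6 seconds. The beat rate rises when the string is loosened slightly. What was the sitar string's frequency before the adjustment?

Beat frequency = 24/6 = 4 Hz.
|f − 217| = 4, so the sitar string was at either 213 Hz or 221 Hz.
Reducing tension lowers a string's frequency; the adjustment lowers the sitar string's frequency.
The beat rate rose, so the adjustment moved the sitar string further from 217 Hz — it was already below the reference.

213 Hz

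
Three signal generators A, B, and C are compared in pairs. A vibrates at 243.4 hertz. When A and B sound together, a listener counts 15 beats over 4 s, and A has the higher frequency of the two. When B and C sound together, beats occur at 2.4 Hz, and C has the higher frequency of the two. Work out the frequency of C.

242.05 Hz

A–B: Beat frequency = 15/4 = 3.75 Hz.
B is below A, so f_B = 243.4 − 3.75 = 239.65 Hz.
C is above B, so f_C = 239.65 + 2.4 = 242.05 Hz.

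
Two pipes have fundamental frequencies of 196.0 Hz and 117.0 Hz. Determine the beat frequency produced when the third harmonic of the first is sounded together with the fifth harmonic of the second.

3.0 Hz

Third harmonic of the first: 3·196.0 = 588.0 Hz.
Fifth harmonic of the second: 5·117.0 = 585.0 Hz.
f_beat = |588.0 − 585.0| = 3.0 Hz.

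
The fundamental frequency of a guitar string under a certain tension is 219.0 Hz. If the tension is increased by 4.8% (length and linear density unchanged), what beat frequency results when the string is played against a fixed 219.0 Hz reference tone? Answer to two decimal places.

5.19 Hz

For a string, f ∝ √T, so the new frequency is 219.0·√1.048 = 224.1944 Hz.
f_beat = |224.1944 − 219.0| = 5.19 Hz.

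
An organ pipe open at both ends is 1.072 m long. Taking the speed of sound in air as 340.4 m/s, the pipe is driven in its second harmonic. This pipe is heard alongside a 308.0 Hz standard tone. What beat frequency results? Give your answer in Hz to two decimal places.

Open pipe: f_n = n·v/(2L) = 2·340.4/(2·1.072) = 317.5373 Hz.
f_beat = |317.5373 − 308.0| = 9.54 Hz.

9.54 Hz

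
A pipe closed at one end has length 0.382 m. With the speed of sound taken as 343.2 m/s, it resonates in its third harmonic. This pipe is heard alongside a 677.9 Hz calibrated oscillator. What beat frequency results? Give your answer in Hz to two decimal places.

Closed pipe (odd harmonics): f_n = n·v/(4L) = 3·343.2/(4·0.382) = 673.8220 Hz.
f_beat = |673.8220 − 677.9| = 4.08 Hz.

4.08 Hz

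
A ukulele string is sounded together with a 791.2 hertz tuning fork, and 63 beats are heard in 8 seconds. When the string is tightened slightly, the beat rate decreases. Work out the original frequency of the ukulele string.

783.325 Hz

Beat frequency = 63/8 = 7.875 Hz.
|f − 791.2| = 7.875, so the ukulele string was at either 783.325 Hz or 799.075 Hz.
Increasing tension raises a string's frequency; the adjustment raises the ukulele string's frequency.
The beat rate fell, so the adjustment moved the ukulele string toward 791.2 Hz — it must have started below the reference.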